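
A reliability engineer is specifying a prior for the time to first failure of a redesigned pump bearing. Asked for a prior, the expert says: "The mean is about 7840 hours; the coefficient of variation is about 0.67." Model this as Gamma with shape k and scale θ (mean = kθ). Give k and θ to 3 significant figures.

For Gamma(k, scale θ): mean = kθ, variance = kθ², so CV = 1/√k.
CV = 0.67, hence k = 1/CV² = 2.23.
Then θ = mean/k = 7840/2.23 = 3520.

k ≈ 2.23, θ ≈ 3520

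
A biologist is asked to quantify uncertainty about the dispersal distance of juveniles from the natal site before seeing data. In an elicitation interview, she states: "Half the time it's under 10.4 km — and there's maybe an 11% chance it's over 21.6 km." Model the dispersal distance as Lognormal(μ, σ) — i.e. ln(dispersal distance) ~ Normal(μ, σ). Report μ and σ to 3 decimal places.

If T ~ Lognormal(μ,σ) then ln T ~ Normal(μ,σ), so the p-quantile of ln T is μ + z_p·σ.
ln(10.4) = 2.342 and ln(21.6) = 3.073; z_{0.5} = 0, z_{0.89} = 1.227.
σ = (3.073 − 2.342)/(1.227 − (0)) = 0.596.
μ = 2.342 − (0)·0.596 = 2.342.

μ ≈ 2.342, σ ≈ 0.596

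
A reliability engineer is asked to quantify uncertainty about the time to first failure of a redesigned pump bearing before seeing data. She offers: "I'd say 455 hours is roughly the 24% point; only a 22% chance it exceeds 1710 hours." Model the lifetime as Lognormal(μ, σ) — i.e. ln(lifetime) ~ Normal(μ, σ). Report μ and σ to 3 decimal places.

If T ~ Lognormal(μ,σ) then ln T ~ Normal(μ,σ), so the p-quantile of ln T is μ + z_p·σ.
ln(455) = 6.12 and ln(1710) = 7.444; z_{0.24} = -0.7063, z_{0.78} = 0.7722.
σ = (7.444 − 6.12)/(0.7722 − (-0.7063)) = 0.895.
μ = 6.12 − (-0.7063)·0.895 = 6.753.

μ ≈ 6.753, σ ≈ 0.895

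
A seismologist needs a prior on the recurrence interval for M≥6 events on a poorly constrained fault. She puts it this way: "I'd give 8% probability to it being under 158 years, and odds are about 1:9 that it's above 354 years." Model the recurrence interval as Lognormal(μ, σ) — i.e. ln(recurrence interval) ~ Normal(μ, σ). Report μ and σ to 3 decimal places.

μ ≈ 5.484, σ ≈ 0.300

If T ~ Lognormal(μ,σ) then ln T ~ Normal(μ,σ), so the p-quantile of ln T is μ + z_p·σ.
ln(158) = 5.063 and ln(354) = 5.869; z_{0.08} = -1.405, z_{0.9} = 1.282.
σ = (5.869 − 5.063)/(1.282 − (-1.405)) = 0.300.
μ = 5.063 − (-1.405)·0.300 = 5.484.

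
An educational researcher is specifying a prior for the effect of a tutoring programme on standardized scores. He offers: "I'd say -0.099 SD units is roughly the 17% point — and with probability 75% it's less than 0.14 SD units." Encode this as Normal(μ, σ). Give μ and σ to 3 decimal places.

For Normal(μ,σ), the p-quantile is μ + z_p·σ. Here z_{0.17} = -0.9542, z_{0.75} = 0.6745.
So -0.099 = μ − 0.9542σ and 0.14 = μ + 0.6745σ.
Subtracting: σ = (0.14 − -0.099)/(0.6745 − (-0.9542)) = 0.147.
Then μ = -0.099 − (-0.9542)·0.147 = 0.041.

μ = 0.041, σ = 0.147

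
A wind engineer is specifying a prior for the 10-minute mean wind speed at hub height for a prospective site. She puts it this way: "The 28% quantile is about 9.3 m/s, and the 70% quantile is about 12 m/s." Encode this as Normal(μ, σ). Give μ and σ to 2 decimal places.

μ = 10.72, σ = 2.44

For Normal(μ,σ), the p-quantile is μ + z_p·σ. Here z_{0.28} = -0.5828, z_{0.7} = 0.5244.
So 9.3 = μ − 0.5828σ and 12 = μ + 0.5244σ.
Subtracting: σ = (12 − 9.3)/(0.5244 − (-0.5828)) = 2.44.
Then μ = 9.3 − (-0.5828)·2.44 = 10.72.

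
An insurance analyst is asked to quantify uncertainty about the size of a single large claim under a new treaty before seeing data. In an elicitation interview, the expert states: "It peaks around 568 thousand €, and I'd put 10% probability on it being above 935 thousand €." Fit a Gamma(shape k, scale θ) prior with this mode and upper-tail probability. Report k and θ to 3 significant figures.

k ≈ 8.59, θ ≈ 74.8

Gamma(k,θ) with k>1 has mode (k−1)θ, so θ = 568/(k−1).
Need P(X < 935) = 0.9 with θ tied to k this way. Start at k = 2, θ = 568: P(X<935) ≈ 0.490.
Too low — raise k to concentrate. Iterating converges to k ≈ 8.59.
Then θ = 568/(8.59−1) ≈ 74.8.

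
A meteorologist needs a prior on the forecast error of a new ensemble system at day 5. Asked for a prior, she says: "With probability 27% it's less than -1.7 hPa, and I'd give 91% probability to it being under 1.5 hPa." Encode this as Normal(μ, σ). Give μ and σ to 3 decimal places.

For Normal(μ,σ), the p-quantile is μ + z_p·σ. Here z_{0.27} = -0.6128, z_{0.91} = 1.341.
So -1.7 = μ − 0.6128σ and 1.5 = μ + 1.341σ.
Subtracting: σ = (1.5 − -1.7)/(1.341 − (-0.6128)) = 1.638.
Then μ = -1.7 − (-0.6128)·1.638 = -0.696.

μ = -0.696, σ = 1.638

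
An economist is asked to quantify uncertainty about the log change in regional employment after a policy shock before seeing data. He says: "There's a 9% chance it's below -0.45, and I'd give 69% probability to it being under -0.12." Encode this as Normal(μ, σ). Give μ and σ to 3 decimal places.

The p-quantile of Normal(μ,σ) is μ + z_p·σ, with z_{0.09} = -1.341 and z_{0.69} = 0.4959.
Eliminate σ: μ = (z₂·x₁ − z₁·x₂)/(z₂ − z₁) = (0.4959·-0.45 − (-1.341)·-0.12)/1.837 = -0.209.
Then σ = (x₂ − x₁)/(z₂ − z₁) = (-0.12 − -0.45)/1.837 = 0.180.

μ = -0.209, σ = 0.180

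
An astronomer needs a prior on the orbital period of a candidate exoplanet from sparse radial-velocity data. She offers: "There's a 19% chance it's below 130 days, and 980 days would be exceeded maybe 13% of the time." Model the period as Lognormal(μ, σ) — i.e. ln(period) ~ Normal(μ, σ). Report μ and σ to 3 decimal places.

μ ≈ 5.752, σ ≈ 1.008

If T ~ Lognormal(μ,σ) then ln T ~ Normal(μ,σ), so the p-quantile of ln T is μ + z_p·σ.
ln(130) = 4.868 and ln(980) = 6.888; z_{0.19} = -0.8779, z_{0.87} = 1.126.
σ = (6.888 − 4.868)/(1.126 − (-0.8779)) = 1.008.
μ = 4.868 − (-0.8779)·1.008 = 5.752.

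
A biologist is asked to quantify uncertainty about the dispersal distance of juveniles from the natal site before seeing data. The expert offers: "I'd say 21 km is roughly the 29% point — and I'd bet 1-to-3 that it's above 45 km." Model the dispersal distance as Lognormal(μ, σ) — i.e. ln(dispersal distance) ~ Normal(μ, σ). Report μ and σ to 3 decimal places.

μ ≈ 3.388, σ ≈ 0.621

If T ~ Lognormal(μ,σ) then ln T ~ Normal(μ,σ), so the p-quantile of ln T is μ + z_p·σ.
ln(21) = 3.045 and ln(45) = 3.807; z_{0.29} = -0.5534, z_{0.75} = 0.6745.
σ = (3.807 − 3.045)/(0.6745 − (-0.5534)) = 0.621.
μ = 3.045 − (-0.5534)·0.621 = 3.388.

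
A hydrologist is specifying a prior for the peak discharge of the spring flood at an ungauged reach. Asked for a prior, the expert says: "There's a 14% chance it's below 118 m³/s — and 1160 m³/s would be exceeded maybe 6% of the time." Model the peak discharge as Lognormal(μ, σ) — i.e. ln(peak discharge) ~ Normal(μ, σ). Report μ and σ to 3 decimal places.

μ ≈ 5.708, σ ≈ 0.867

If T ~ Lognormal(μ,σ) then ln T ~ Normal(μ,σ), so the p-quantile of ln T is μ + z_p·σ.
ln(118) = 4.771 and ln(1160) = 7.056; z_{0.14} = -1.08, z_{0.94} = 1.555.
σ = (7.056 − 4.771)/(1.555 − (-1.08)) = 0.867.
μ = 4.771 − (-1.08)·0.867 = 5.708.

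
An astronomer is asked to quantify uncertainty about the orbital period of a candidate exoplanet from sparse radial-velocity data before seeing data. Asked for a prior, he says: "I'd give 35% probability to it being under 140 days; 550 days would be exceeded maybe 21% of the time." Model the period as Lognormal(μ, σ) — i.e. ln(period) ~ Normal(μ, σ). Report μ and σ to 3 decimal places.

If T ~ Lognormal(μ,σ) then ln T ~ Normal(μ,σ), so the p-quantile of ln T is μ + z_p·σ.
ln(140) = 4.942 and ln(550) = 6.31; z_{0.35} = -0.3853, z_{0.79} = 0.8064.
σ = (6.31 − 4.942)/(0.8064 − (-0.3853)) = 1.148.
μ = 4.942 − (-0.3853)·1.148 = 5.384.

μ ≈ 5.384, σ ≈ 1.148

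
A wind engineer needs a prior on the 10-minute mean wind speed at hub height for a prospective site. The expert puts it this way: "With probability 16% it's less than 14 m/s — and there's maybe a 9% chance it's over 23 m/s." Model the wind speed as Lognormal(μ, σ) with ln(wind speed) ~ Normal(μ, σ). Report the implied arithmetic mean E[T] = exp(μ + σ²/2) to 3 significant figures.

If T ~ Lognormal(μ,σ) then ln T ~ Normal(μ,σ), so the p-quantile of ln T is μ + z_p·σ.
ln(14) = 2.639 and ln(23) = 3.135; z_{0.16} = -0.9945, z_{0.91} = 1.341.
σ = (3.135 − 2.639)/(1.341 − (-0.9945)) = 0.213.
μ = 2.639 − (-0.9945)·0.213 = 2.850.
E[T] = exp(μ + σ²/2) = exp(2.850 + 0.0226) = 17.7 m/s.

E[T] ≈ 17.7 m/s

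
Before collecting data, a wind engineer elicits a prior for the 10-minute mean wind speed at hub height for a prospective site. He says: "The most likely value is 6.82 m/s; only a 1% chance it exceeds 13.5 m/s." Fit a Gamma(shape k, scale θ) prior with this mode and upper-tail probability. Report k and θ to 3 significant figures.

Gamma(k,θ) with k>1 has mode (k−1)θ, so θ = 6.82/(k−1).
Need P(X < 13.5) = 0.99 with θ tied to k this way. Start at k = 2, θ = 6.82: P(X<13.5) ≈ 0.588.
Too low — raise k to concentrate. Iterating converges to k ≈ 11.6.
Then θ = 6.82/(11.6−1) ≈ 0.646.

k ≈ 11.6, θ ≈ 0.646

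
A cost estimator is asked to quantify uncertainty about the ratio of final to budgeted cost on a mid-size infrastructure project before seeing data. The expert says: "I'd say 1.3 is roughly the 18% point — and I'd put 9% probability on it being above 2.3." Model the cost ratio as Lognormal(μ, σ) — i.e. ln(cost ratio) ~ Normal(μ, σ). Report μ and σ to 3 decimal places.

If T ~ Lognormal(μ,σ) then ln T ~ Normal(μ,σ), so the p-quantile of ln T is μ + z_p·σ.
ln(1.3) = 0.2624 and ln(2.3) = 0.8329; z_{0.18} = -0.9154, z_{0.91} = 1.341.
σ = (0.8329 − 0.2624)/(1.341 − (-0.9154)) = 0.253.
μ = 0.2624 − (-0.9154)·0.253 = 0.494.

μ ≈ 0.494, σ ≈ 0.253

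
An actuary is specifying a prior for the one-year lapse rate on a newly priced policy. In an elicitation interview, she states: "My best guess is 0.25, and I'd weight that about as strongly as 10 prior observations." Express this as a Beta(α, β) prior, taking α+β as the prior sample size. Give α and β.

α = 2.5, β = 7.5

Under the effective-sample-size interpretation, Beta(α, β) has prior mean α/(α+β) and prior sample size α+β.
So α+β = 10 and α/(α+β) = 0.25, giving α = 0.25·10 = 2.5 and β = 10 − 2.5 = 7.5.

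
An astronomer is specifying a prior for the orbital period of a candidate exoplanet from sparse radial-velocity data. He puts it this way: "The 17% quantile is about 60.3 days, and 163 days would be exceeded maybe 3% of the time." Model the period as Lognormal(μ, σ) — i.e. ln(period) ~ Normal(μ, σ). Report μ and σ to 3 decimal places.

If T ~ Lognormal(μ,σ) then ln T ~ Normal(μ,σ), so the p-quantile of ln T is μ + z_p·σ.
ln(60.3) = 4.099 and ln(163) = 5.094; z_{0.17} = -0.9542, z_{0.97} = 1.881.
σ = (5.094 − 4.099)/(1.881 − (-0.9542)) = 0.351.
μ = 4.099 − (-0.9542)·0.351 = 4.434.

μ ≈ 4.434, σ ≈ 0.351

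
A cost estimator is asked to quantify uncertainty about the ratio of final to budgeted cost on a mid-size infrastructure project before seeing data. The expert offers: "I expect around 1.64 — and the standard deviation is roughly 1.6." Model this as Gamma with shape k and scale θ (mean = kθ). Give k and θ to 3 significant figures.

For Gamma(k, scale θ): mean = kθ, variance = kθ², so CV = 1/√k.
CV = SD/mean = 1.6/1.64 = 0.9756, hence k = 1/CV² = 1.05.
Then θ = mean/k = 1.64/1.05 = 1.56.

k ≈ 1.05, θ ≈ 1.56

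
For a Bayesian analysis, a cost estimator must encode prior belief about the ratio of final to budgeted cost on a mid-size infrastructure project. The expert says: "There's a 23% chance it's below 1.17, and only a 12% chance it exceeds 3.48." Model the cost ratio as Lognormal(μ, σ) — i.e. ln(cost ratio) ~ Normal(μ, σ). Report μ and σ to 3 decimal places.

If T ~ Lognormal(μ,σ) then ln T ~ Normal(μ,σ), so the p-quantile of ln T is μ + z_p·σ.
ln(1.17) = 0.157 and ln(3.48) = 1.247; z_{0.23} = -0.7388, z_{0.88} = 1.175.
σ = (1.247 − 0.157)/(1.175 − (-0.7388)) = 0.570.
μ = 0.157 − (-0.7388)·0.570 = 0.578.

μ ≈ 0.578, σ ≈ 0.570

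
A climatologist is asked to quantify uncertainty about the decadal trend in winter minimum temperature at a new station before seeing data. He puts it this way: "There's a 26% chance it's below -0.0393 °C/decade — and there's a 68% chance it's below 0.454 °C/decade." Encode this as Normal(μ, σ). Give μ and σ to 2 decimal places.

μ = 0.25, σ = 0.44

The p-quantile of Normal(μ,σ) is μ + z_p·σ, with z_{0.26} = -0.6433 and z_{0.68} = 0.4677.
Eliminate σ: μ = (z₂·x₁ − z₁·x₂)/(z₂ − z₁) = (0.4677·-0.0393 − (-0.6433)·0.454)/1.111 = 0.25.
Then σ = (x₂ − x₁)/(z₂ − z₁) = (0.454 − -0.0393)/1.111 = 0.44.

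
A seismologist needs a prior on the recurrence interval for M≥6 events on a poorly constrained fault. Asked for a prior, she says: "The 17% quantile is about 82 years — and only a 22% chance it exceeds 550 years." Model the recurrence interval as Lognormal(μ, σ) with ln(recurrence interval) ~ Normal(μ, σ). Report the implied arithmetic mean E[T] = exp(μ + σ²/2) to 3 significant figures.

E[T] ≈ 431 years

If T ~ Lognormal(μ,σ) then ln T ~ Normal(μ,σ), so the p-quantile of ln T is μ + z_p·σ.
ln(82) = 4.407 and ln(550) = 6.31; z_{0.17} = -0.9542, z_{0.78} = 0.7722.
σ = (6.31 − 4.407)/(0.7722 − (-0.9542)) = 1.102.
μ = 4.407 − (-0.9542)·1.102 = 5.459.
E[T] = exp(μ + σ²/2) = exp(5.459 + 0.6077) = 431 years.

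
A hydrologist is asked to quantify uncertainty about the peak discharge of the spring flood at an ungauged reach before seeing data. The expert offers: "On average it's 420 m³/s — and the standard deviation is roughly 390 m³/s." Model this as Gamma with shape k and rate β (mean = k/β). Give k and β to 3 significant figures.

For Gamma(k, rate β): mean = k/β, variance = k/β², so CV = 1/√k.
CV = SD/mean = 390/420 = 0.9286, hence k = 1/CV² = 1.16.
Then β = k/mean = 1.16/420 = 0.00276.

k ≈ 1.16, β ≈ 0.00276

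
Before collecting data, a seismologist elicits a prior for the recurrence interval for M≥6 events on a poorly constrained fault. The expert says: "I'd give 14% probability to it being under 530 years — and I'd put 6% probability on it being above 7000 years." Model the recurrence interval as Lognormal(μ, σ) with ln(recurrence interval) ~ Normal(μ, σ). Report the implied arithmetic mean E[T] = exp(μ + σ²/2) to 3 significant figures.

E[T] ≈ 2470 years

If T ~ Lognormal(μ,σ) then ln T ~ Normal(μ,σ), so the p-quantile of ln T is μ + z_p·σ.
ln(530) = 6.273 and ln(7000) = 8.854; z_{0.14} = -1.08, z_{0.94} = 1.555.
σ = (8.854 − 6.273)/(1.555 − (-1.08)) = 0.979.
μ = 6.273 − (-1.08)·0.979 = 7.331.
E[T] = exp(μ + σ²/2) = exp(7.331 + 0.4796) = 2470 years.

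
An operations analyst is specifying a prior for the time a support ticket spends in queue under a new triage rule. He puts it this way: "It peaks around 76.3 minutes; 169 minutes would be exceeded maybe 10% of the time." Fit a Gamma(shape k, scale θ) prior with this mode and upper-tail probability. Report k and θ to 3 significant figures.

k ≈ 4.04, θ ≈ 25.1

Gamma(k,θ) with k>1 has mode (k−1)θ, so θ = 76.3/(k−1).
Need P(X < 169) = 0.9 with θ tied to k this way. Start at k = 2, θ = 76.3: P(X<169) ≈ 0.649.
Too low — raise k to concentrate. Iterating converges to k ≈ 4.04.
Then θ = 76.3/(4.04−1) ≈ 25.1.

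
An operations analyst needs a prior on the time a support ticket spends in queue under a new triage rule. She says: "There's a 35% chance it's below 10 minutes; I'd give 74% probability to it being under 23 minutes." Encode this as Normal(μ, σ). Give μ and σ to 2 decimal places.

μ = 14.87, σ = 12.64

For Normal(μ,σ), the p-quantile is μ + z_p·σ. Here z_{0.35} = -0.3853, z_{0.74} = 0.6433.
So 10 = μ − 0.3853σ and 23 = μ + 0.6433σ.
Subtracting: σ = (23 − 10)/(0.6433 − (-0.3853)) = 12.64.
Then μ = 10 − (-0.3853)·12.64 = 14.87.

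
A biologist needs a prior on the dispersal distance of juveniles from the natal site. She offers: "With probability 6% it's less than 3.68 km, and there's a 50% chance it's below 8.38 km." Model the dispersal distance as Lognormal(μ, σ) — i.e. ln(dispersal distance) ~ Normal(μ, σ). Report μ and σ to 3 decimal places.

μ ≈ 2.126, σ ≈ 0.529

If T ~ Lognormal(μ,σ) then ln T ~ Normal(μ,σ), so the p-quantile of ln T is μ + z_p·σ.
ln(3.68) = 1.303 and ln(8.38) = 2.126; z_{0.06} = -1.555, z_{0.5} = 0.
σ = (2.126 − 1.303)/(0 − (-1.555)) = 0.529.
μ = 1.303 − (-1.555)·0.529 = 2.126.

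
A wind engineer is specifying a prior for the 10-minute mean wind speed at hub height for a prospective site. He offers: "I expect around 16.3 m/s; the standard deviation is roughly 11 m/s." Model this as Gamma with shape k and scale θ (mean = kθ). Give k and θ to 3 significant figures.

k ≈ 2.2, θ ≈ 7.42

For Gamma(k, scale θ): mean = kθ, variance = kθ², so CV = 1/√k.
CV = SD/mean = 11/16.3 = 0.6748, hence k = 1/CV² = 2.2.
Then θ = mean/k = 16.3/2.2 = 7.42.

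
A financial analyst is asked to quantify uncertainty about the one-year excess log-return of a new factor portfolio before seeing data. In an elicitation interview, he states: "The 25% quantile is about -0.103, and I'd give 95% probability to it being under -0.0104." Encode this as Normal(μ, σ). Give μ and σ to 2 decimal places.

For Normal(μ,σ), the p-quantile is μ + z_p·σ. Here z_{0.25} = -0.6745, z_{0.95} = 1.645.
So -0.103 = μ − 0.6745σ and -0.0104 = μ + 1.645σ.
Subtracting: σ = (-0.0104 − -0.103)/(1.645 − (-0.6745)) = 0.04.
Then μ = -0.103 − (-0.6745)·0.04 = -0.08.

μ = -0.08, σ = 0.04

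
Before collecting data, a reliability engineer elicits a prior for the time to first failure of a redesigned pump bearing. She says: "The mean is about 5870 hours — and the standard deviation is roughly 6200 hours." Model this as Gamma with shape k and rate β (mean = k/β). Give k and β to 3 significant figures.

For Gamma(k, rate β): mean = k/β, variance = k/β², so CV = 1/√k.
CV = SD/mean = 6200/5870 = 1.056, hence k = 1/CV² = 0.896.
Then β = k/mean = 0.896/5870 = 0.000153.

k ≈ 0.896, β ≈ 0.000153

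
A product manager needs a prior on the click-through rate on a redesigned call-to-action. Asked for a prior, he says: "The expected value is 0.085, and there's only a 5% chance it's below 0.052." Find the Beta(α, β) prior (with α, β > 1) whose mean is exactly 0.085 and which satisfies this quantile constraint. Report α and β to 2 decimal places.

With mean 0.085 fixed, write α = 0.085s, β = 0.915s where s = α+β.
Need P(θ < 0.052) = 0.05 under Beta(0.085s, 0.915s). Normal approximation: (q−m)/√(m(1−m)/s) ≈ z_{0.05} = -1.64, so s ≈ 0.085·0.915·(-1.64)²/(0.052−0.085)² = 193.2.
At s = 193.2: P(θ<0.052) ≈ 0.034. Adjusting to match 0.05 gives s ≈ 159.79.
So α = 0.085·159.79 ≈ 13.58, β = 0.915·159.79 ≈ 146.21.

α ≈ 13.58, β ≈ 146.21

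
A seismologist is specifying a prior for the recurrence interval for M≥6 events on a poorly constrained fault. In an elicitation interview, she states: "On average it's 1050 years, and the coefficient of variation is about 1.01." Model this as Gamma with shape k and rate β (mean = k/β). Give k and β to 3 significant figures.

k ≈ 0.98, β ≈ 0.000934

For Gamma(k, rate β): mean = k/β, variance = k/β², so CV = 1/√k.
CV = 1.01, hence k = 1/CV² = 0.98.
Then β = k/mean = 0.98/1050 = 0.000934.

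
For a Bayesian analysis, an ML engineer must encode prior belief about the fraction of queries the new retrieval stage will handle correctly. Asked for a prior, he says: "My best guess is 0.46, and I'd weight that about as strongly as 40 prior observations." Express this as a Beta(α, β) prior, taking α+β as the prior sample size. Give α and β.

Under the effective-sample-size interpretation, Beta(α, β) has prior mean α/(α+β) and prior sample size α+β.
So α+β = 40 and α/(α+β) = 0.46, giving α = 0.46·40 = 18.4 and β = 40 − 18.4 = 21.6.

α = 18.4, β = 21.6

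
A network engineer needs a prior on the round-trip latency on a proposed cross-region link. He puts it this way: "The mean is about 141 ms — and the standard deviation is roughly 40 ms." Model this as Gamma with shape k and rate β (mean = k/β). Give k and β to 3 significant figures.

k ≈ 12.4, β ≈ 0.0881

For Gamma(k, rate β): mean = k/β, variance = k/β², so CV = 1/√k.
CV = SD/mean = 40/141 = 0.2837, hence k = 1/CV² = 12.4.
Then β = k/mean = 12.4/141 = 0.0881.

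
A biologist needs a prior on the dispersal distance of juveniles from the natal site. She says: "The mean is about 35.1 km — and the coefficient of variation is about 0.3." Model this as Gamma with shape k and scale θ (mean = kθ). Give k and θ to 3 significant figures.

For Gamma(k, scale θ): mean = kθ, variance = kθ², so CV = 1/√k.
CV = 0.3, hence k = 1/CV² = 11.1.
Then θ = mean/k = 35.1/11.1 = 3.16.

k ≈ 11.1, θ ≈ 3.16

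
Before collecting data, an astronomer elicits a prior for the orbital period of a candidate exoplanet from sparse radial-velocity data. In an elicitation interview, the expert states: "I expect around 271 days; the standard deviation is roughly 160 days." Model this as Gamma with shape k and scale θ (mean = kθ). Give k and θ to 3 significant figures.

For Gamma(k, scale θ): mean = kθ, variance = kθ², so CV = 1/√k.
CV = SD/mean = 160/271 = 0.5904, hence k = 1/CV² = 2.87.
Then θ = mean/k = 271/2.87 = 94.5.

k ≈ 2.87, θ ≈ 94.5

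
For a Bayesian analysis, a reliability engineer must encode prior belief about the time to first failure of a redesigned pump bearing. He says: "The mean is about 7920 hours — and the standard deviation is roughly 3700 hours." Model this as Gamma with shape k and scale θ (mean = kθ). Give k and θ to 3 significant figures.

For Gamma(k, scale θ): mean = kθ, variance = kθ², so CV = 1/√k.
CV = SD/mean = 3700/7920 = 0.4672, hence k = 1/CV² = 4.58.
Then θ = mean/k = 7920/4.58 = 1730.

k ≈ 4.58, θ ≈ 1730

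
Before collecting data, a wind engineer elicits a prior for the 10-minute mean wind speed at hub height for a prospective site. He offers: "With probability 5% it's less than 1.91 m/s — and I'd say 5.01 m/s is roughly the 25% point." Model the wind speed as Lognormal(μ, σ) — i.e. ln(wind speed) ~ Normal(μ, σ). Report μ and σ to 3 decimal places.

If T ~ Lognormal(μ,σ) then ln T ~ Normal(μ,σ), so the p-quantile of ln T is μ + z_p·σ.
ln(1.91) = 0.6471 and ln(5.01) = 1.611; z_{0.05} = -1.645, z_{0.25} = -0.6745.
σ = (1.611 − 0.6471)/(-0.6745 − (-1.645)) = 0.994.
μ = 0.6471 − (-1.645)·0.994 = 2.282.

μ ≈ 2.282, σ ≈ 0.994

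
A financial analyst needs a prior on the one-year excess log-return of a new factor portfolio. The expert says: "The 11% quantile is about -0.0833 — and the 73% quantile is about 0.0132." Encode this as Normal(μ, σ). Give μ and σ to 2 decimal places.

For Normal(μ,σ), the p-quantile is μ + z_p·σ. Here z_{0.11} = -1.227, z_{0.73} = 0.6128.
So -0.0833 = μ − 1.227σ and 0.0132 = μ + 0.6128σ.
Subtracting: σ = (0.0132 − -0.0833)/(0.6128 − (-1.227)) = 0.05.
Then μ = -0.0833 − (-1.227)·0.05 = -0.02.

μ = -0.02, σ = 0.05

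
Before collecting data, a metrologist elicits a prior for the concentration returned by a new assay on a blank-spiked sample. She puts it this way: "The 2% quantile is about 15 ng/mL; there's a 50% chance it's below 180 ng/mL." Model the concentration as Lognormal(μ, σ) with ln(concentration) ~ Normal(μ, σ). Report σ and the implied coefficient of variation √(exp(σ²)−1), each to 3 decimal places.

σ ≈ 1.210, CV ≈ 1.823

If T ~ Lognormal(μ,σ) then ln T ~ Normal(μ,σ), so the p-quantile of ln T is μ + z_p·σ.
ln(15) = 2.708 and ln(180) = 5.193; z_{0.02} = -2.054, z_{0.5} = 0.
σ = (5.193 − 2.708)/(0 − (-2.054)) = 1.210.
μ = 2.708 − (-2.054)·1.210 = 5.193.
CV = √(exp(σ²)−1) = √(exp(1.4639)−1) = 1.823.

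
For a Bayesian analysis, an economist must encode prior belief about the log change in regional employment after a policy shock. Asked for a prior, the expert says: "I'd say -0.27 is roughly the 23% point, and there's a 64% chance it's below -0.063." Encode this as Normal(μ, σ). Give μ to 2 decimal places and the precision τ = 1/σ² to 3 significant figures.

μ = -0.13, τ = 28.1

The p-quantile of Normal(μ,σ) is μ + z_p·σ, with z_{0.23} = -0.7388 and z_{0.64} = 0.3585.
Eliminate σ: μ = (z₂·x₁ − z₁·x₂)/(z₂ − z₁) = (0.3585·-0.27 − (-0.7388)·-0.063)/1.097 = -0.13.
Then σ = (x₂ − x₁)/(z₂ − z₁) = (-0.063 − -0.27)/1.097 = 0.19.
Precision τ = 1/σ² = 1/0.1886² = 28.1.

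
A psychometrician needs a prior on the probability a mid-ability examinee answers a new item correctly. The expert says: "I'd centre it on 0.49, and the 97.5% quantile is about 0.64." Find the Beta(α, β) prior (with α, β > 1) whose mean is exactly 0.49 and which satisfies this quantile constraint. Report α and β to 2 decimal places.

With mean 0.49 fixed, write α = 0.49s, β = 0.51s where s = α+β.
Need P(θ < 0.64) = 0.975 under Beta(0.49s, 0.51s). Normal approximation: (q−m)/√(m(1−m)/s) ≈ z_{0.975} = 1.96, so s ≈ 0.49·0.51·(1.96)²/(0.64−0.49)² = 42.7.
At s = 42.7: P(θ<0.64) ≈ 0.977. Adjusting to match 0.975 gives s ≈ 41.47.
So α = 0.49·41.47 ≈ 20.32, β = 0.51·41.47 ≈ 21.15.

α ≈ 20.32, β ≈ 21.15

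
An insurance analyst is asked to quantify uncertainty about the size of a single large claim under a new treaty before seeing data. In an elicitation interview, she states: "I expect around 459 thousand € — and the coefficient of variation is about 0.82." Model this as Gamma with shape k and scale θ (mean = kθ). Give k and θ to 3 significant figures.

For Gamma(k, scale θ): mean = kθ, variance = kθ², so CV = 1/√k.
CV = 0.82, hence k = 1/CV² = 1.49.
Then θ = mean/k = 459/1.49 = 309.

k ≈ 1.49, θ ≈ 309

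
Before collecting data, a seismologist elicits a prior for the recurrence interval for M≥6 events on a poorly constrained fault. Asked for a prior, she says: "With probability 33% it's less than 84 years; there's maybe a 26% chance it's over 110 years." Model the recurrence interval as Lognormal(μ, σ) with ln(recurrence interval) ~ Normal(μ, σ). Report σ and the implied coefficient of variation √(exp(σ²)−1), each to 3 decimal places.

σ ≈ 0.249, CV ≈ 0.253

If T ~ Lognormal(μ,σ) then ln T ~ Normal(μ,σ), so the p-quantile of ln T is μ + z_p·σ.
ln(84) = 4.431 and ln(110) = 4.7; z_{0.33} = -0.4399, z_{0.74} = 0.6433.
σ = (4.7 − 4.431)/(0.6433 − (-0.4399)) = 0.249.
μ = 4.431 − (-0.4399)·0.249 = 4.540.
CV = √(exp(σ²)−1) = √(exp(0.0620)−1) = 0.253.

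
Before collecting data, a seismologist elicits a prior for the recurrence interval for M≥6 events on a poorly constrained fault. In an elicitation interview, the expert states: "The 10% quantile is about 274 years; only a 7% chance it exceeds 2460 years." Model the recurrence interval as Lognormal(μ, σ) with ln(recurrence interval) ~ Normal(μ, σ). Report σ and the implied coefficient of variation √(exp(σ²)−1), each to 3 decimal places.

σ ≈ 0.796, CV ≈ 0.940

If T ~ Lognormal(μ,σ) then ln T ~ Normal(μ,σ), so the p-quantile of ln T is μ + z_p·σ.
ln(274) = 5.613 and ln(2460) = 7.808; z_{0.1} = -1.282, z_{0.93} = 1.476.
σ = (7.808 − 5.613)/(1.476 − (-1.282)) = 0.796.
μ = 5.613 − (-1.282)·0.796 = 6.633.
CV = √(exp(σ²)−1) = √(exp(0.6336)−1) = 0.940.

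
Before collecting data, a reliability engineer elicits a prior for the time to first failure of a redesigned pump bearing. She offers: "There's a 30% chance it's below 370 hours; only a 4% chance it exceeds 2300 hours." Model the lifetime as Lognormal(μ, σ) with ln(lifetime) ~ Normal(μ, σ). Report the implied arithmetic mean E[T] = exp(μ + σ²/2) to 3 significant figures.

If T ~ Lognormal(μ,σ) then ln T ~ Normal(μ,σ), so the p-quantile of ln T is μ + z_p·σ.
ln(370) = 5.914 and ln(2300) = 7.741; z_{0.3} = -0.5244, z_{0.96} = 1.751.
σ = (7.741 − 5.914)/(1.751 − (-0.5244)) = 0.803.
μ = 5.914 − (-0.5244)·0.803 = 6.335.
E[T] = exp(μ + σ²/2) = exp(6.335 + 0.3225) = 778 hours.

E[T] ≈ 778 hours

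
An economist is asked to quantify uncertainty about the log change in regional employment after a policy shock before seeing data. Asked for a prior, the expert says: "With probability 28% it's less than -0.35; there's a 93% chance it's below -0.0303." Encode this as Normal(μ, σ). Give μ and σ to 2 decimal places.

For Normal(μ,σ), the p-quantile is μ + z_p·σ. Here z_{0.28} = -0.5828, z_{0.93} = 1.476.
So -0.35 = μ − 0.5828σ and -0.0303 = μ + 1.476σ.
Subtracting: σ = (-0.0303 − -0.35)/(1.476 − (-0.5828)) = 0.16.
Then μ = -0.35 − (-0.5828)·0.16 = -0.26.

μ = -0.26, σ = 0.16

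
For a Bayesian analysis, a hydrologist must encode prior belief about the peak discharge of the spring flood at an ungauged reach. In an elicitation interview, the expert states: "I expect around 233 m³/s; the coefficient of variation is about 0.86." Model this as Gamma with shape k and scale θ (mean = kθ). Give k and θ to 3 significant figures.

k ≈ 1.35, θ ≈ 172

For Gamma(k, scale θ): mean = kθ, variance = kθ², so CV = 1/√k.
CV = 0.86, hence k = 1/CV² = 1.35.
Then θ = mean/k = 233/1.35 = 172.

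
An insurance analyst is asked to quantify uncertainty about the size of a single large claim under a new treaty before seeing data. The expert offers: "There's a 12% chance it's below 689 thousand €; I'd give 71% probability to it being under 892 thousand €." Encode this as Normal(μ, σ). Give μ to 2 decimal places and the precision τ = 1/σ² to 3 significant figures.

μ = 827.00, τ = 7.25e-05

The p-quantile of Normal(μ,σ) is μ + z_p·σ, with z_{0.12} = -1.175 and z_{0.71} = 0.5534.
Eliminate σ: μ = (z₂·x₁ − z₁·x₂)/(z₂ − z₁) = (0.5534·689 − (-1.175)·892)/1.728 = 827.00.
Then σ = (x₂ − x₁)/(z₂ − z₁) = (892 − 689)/1.728 = 117.45.
Precision τ = 1/σ² = 1/117.5² = 7.25e-05.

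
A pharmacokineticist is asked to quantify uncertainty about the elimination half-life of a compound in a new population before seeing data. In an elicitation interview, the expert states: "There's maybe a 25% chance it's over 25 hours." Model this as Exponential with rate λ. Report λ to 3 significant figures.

P(T > 25.0) = e^(−λ·25.0) = 0.25, so λ = −ln(0.25)/25.0 = 0.0555.

λ ≈ 0.0555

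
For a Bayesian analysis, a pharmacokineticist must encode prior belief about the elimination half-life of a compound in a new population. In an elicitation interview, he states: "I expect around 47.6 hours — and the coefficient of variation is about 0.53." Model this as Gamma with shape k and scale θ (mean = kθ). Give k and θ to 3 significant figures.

k ≈ 3.56, θ ≈ 13.4

For Gamma(k, scale θ): mean = kθ, variance = kθ², so CV = 1/√k.
CV = 0.53, hence k = 1/CV² = 3.56.
Then θ = mean/k = 47.6/3.56 = 13.4.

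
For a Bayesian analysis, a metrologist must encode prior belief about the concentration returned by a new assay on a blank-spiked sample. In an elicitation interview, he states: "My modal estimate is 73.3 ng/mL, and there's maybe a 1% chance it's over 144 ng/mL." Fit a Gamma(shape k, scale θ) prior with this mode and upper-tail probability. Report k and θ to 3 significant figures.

k ≈ 11.8, θ ≈ 6.78

Gamma(k,θ) with k>1 has mode (k−1)θ, so θ = 73.3/(k−1).
Need P(X < 144) = 0.99 with θ tied to k this way. Start at k = 2, θ = 73.3: P(X<144) ≈ 0.584.
Too low — raise k to concentrate. Iterating converges to k ≈ 11.8.
Then θ = 73.3/(11.8−1) ≈ 6.78.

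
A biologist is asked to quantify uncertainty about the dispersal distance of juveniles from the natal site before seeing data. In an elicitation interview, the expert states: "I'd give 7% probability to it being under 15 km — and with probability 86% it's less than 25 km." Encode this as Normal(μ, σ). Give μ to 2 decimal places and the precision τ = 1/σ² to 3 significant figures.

μ = 20.77, τ = 0.0653

For Normal(μ,σ), the p-quantile is μ + z_p·σ. Here z_{0.07} = -1.476, z_{0.86} = 1.08.
So 15 = μ − 1.476σ and 25 = μ + 1.08σ.
Subtracting: σ = (25 − 15)/(1.08 − (-1.476)) = 3.91.
Then μ = 15 − (-1.476)·3.91 = 20.77.
Precision τ = 1/σ² = 1/3.912² = 0.0653.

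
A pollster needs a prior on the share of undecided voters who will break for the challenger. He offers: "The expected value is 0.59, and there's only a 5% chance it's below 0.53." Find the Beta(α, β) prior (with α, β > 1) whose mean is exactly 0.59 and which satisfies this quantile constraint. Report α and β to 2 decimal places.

With mean 0.59 fixed, write α = 0.59s, β = 0.41s where s = α+β.
Need P(θ < 0.53) = 0.05 under Beta(0.59s, 0.41s). Normal approximation: (q−m)/√(m(1−m)/s) ≈ z_{0.05} = -1.64, so s ≈ 0.59·0.41·(-1.64)²/(0.53−0.59)² = 181.8.
At s = 181.8: P(θ<0.53) ≈ 0.051. Adjusting to match 0.05 gives s ≈ 184.33.
So α = 0.59·184.33 ≈ 108.75, β = 0.41·184.33 ≈ 75.58.

α ≈ 108.75, β ≈ 75.58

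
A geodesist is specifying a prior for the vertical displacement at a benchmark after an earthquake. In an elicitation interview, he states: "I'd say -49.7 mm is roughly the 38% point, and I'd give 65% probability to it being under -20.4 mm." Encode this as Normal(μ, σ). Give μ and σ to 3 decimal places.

The p-quantile of Normal(μ,σ) is μ + z_p·σ, with z_{0.38} = -0.3055 and z_{0.65} = 0.3853.
Eliminate σ: μ = (z₂·x₁ − z₁·x₂)/(z₂ − z₁) = (0.3853·-49.7 − (-0.3055)·-20.4)/0.6908 = -36.743.
Then σ = (x₂ − x₁)/(z₂ − z₁) = (-20.4 − -49.7)/0.6908 = 42.415.

μ = -36.743, σ = 42.415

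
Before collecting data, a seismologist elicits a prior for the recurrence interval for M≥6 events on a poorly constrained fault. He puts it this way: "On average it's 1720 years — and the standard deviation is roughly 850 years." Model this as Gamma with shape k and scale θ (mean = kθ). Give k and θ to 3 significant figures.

For Gamma(k, scale θ): mean = kθ, variance = kθ², so CV = 1/√k.
CV = SD/mean = 850/1720 = 0.4942, hence k = 1/CV² = 4.09.
Then θ = mean/k = 1720/4.09 = 420.

k ≈ 4.09, θ ≈ 420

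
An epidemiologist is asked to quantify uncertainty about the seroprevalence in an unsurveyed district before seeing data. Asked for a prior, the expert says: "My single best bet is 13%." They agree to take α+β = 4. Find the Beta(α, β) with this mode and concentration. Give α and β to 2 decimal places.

α = 1.26, β = 2.74

For α,β > 1 the Beta mode is (α−1)/(α+β−2). With α+β = 4, the mode is (α−1)/2.
Set (α−1)/2 = 0.13 → α = 1 + 0.13·2 = 1.26.
β = 4 − α = 2.74.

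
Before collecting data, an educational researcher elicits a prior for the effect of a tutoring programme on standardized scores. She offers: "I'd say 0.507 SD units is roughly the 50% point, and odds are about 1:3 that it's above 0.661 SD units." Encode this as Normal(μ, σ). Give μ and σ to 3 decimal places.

μ = 0.507, σ = 0.228

The p-quantile of Normal(μ,σ) is μ + z_p·σ, with z_{0.5} = 0 and z_{0.75} = 0.6745.
Eliminate σ: μ = (z₂·x₁ − z₁·x₂)/(z₂ − z₁) = (0.6745·0.507 − (0)·0.661)/0.6745 = 0.507.
Then σ = (x₂ − x₁)/(z₂ − z₁) = (0.661 − 0.507)/0.6745 = 0.228.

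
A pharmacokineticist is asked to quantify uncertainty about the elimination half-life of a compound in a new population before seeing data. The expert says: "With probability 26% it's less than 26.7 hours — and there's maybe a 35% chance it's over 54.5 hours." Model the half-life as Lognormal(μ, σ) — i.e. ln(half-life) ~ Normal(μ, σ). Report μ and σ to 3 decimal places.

μ ≈ 3.731, σ ≈ 0.694

If T ~ Lognormal(μ,σ) then ln T ~ Normal(μ,σ), so the p-quantile of ln T is μ + z_p·σ.
ln(26.7) = 3.285 and ln(54.5) = 3.998; z_{0.26} = -0.6433, z_{0.65} = 0.3853.
σ = (3.998 − 3.285)/(0.3853 − (-0.6433)) = 0.694.
μ = 3.285 − (-0.6433)·0.694 = 3.731.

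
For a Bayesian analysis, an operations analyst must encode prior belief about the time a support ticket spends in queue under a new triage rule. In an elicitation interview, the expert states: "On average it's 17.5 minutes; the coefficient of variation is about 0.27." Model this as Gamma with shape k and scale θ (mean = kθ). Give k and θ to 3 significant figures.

k ≈ 13.7, θ ≈ 1.28

For Gamma(k, scale θ): mean = kθ, variance = kθ², so CV = 1/√k.
CV = 0.27, hence k = 1/CV² = 13.7.
Then θ = mean/k = 17.5/13.7 = 1.28.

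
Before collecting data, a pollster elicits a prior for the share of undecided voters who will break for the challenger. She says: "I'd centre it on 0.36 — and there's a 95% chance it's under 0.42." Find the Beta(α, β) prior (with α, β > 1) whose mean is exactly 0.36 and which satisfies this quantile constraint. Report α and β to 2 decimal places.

With mean 0.36 fixed, write α = 0.36s, β = 0.64s where s = α+β.
Need P(θ < 0.42) = 0.95 under Beta(0.36s, 0.64s). Normal approximation: (q−m)/√(m(1−m)/s) ≈ z_{0.95} = 1.64, so s ≈ 0.36·0.64·(1.64)²/(0.42−0.36)² = 173.2.
At s = 173.2: P(θ<0.42) ≈ 0.948. Adjusting to match 0.95 gives s ≈ 177.53.
So α = 0.36·177.53 ≈ 63.91, β = 0.64·177.53 ≈ 113.62.

α ≈ 63.91, β ≈ 113.62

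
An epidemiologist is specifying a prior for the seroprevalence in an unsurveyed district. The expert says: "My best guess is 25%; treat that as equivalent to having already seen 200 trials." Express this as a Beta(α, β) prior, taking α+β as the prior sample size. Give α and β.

α = 50, β = 150

Under the effective-sample-size interpretation, Beta(α, β) has prior mean α/(α+β) and prior sample size α+β.
So α+β = 200 and α/(α+β) = 0.25, giving α = 0.25·200 = 50 and β = 200 − 50 = 150.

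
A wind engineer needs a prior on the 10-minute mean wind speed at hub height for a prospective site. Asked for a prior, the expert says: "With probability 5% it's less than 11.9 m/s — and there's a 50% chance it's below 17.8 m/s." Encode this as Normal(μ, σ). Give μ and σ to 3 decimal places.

μ = 17.800, σ = 3.587

The p-quantile of Normal(μ,σ) is μ + z_p·σ, with z_{0.05} = -1.645 and z_{0.5} = 0.
Eliminate σ: μ = (z₂·x₁ − z₁·x₂)/(z₂ − z₁) = (0·11.9 − (-1.645)·17.8)/1.645 = 17.800.
Then σ = (x₂ − x₁)/(z₂ − z₁) = (17.8 − 11.9)/1.645 = 3.587.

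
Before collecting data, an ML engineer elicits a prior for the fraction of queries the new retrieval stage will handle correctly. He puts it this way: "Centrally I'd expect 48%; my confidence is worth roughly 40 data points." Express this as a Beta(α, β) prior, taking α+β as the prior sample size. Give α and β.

α = 19.2, β = 20.8

Under the effective-sample-size interpretation, Beta(α, β) has prior mean α/(α+β) and prior sample size α+β.
So α+β = 40 and α/(α+β) = 0.48, giving α = 0.48·40 = 19.2 and β = 40 − 19.2 = 20.8.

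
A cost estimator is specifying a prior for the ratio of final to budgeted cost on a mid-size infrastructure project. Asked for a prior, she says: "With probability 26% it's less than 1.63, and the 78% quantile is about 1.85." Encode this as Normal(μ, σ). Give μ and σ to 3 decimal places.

For Normal(μ,σ), the p-quantile is μ + z_p·σ. Here z_{0.26} = -0.6433, z_{0.78} = 0.7722.
So 1.63 = μ − 0.6433σ and 1.85 = μ + 0.7722σ.
Subtracting: σ = (1.85 − 1.63)/(0.7722 − (-0.6433)) = 0.155.
Then μ = 1.63 − (-0.6433)·0.155 = 1.730.

μ = 1.730, σ = 0.155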